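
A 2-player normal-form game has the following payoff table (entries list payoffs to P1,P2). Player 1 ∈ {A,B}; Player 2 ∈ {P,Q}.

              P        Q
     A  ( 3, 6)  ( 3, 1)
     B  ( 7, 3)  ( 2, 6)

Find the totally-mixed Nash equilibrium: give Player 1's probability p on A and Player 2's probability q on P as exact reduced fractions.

p=3/8, q=1/5

P1 indiff ⇒ q·3+(1-q)·3 = q·7+(1-q)·2 ⇒ q(-4) = (1-q)(-1) ⇒ q = 1/5
P2 indiff ⇒ p·6+(1-p)·3 = p·1+(1-p)·6 ⇒ p(5) = (1-p)(3) ⇒ p = 3/8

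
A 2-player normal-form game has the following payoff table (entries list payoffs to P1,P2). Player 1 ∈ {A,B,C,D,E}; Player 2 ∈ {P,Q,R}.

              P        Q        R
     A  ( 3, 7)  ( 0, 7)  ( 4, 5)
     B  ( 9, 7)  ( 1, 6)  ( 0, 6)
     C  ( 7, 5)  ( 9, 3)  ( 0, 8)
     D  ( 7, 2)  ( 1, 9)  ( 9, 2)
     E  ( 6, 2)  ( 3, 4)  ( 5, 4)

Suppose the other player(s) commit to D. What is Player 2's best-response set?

P2 best: {Q}

u_2(P vs D) = 2
u_2(Q vs D) = 9
u_2(R vs D) = 2
max payoff 9 at {Q}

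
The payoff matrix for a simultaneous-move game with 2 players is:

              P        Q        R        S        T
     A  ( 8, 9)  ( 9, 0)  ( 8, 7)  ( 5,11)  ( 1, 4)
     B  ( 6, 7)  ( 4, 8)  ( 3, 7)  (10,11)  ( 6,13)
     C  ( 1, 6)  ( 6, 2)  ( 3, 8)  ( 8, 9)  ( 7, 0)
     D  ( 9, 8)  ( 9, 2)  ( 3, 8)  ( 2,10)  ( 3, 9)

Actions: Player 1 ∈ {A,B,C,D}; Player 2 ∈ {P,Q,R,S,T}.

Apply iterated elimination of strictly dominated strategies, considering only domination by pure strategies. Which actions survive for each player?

P2 drop P (S beats it: A:11>9 B:11>7 C:9>6 D:10>8)
P2 drop Q (S beats it: A:11>0 B:11>8 C:9>2 D:10>2)
P2 drop R (S beats it: A:11>7 B:11>7 C:9>8 D:10>8)
P1 drop A (B beats it: S:10>5 T:6>1)
P1 drop D (B beats it: S:10>2 T:6>3)
P1→{B,C} P2→{S,T}

IESDS → P1:{B,C} P2:{S,T}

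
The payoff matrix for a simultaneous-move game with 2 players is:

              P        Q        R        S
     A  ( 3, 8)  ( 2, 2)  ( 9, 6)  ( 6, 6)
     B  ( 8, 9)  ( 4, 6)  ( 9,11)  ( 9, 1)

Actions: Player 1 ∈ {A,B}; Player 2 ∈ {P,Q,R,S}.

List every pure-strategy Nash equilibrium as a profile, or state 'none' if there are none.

NE set: (B,R)

(A,P): not NE [P1→B gives 8>3]
(A,Q): not NE [P1→B gives 4>2; P2→P gives 8>2]
(A,R): not NE [P2→P gives 8>6]
(A,S): not NE [P1→B gives 9>6; P2→P gives 8>6]
(B,P): not NE [P2→R gives 11>9]
(B,Q): not NE [P2→R gives 11>6]
(B,R): NE
(B,S): not NE [P2→R gives 11>1]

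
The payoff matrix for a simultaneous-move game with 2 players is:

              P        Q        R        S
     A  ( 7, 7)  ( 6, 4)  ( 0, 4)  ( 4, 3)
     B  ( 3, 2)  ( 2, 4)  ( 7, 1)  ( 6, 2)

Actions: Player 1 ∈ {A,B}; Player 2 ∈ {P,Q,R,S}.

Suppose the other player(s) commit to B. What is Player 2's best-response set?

P2 best: {Q}

u_2(P vs B) = 2
u_2(Q vs B) = 4
u_2(R vs B) = 1
u_2(S vs B) = 2
max payoff 4 at {Q}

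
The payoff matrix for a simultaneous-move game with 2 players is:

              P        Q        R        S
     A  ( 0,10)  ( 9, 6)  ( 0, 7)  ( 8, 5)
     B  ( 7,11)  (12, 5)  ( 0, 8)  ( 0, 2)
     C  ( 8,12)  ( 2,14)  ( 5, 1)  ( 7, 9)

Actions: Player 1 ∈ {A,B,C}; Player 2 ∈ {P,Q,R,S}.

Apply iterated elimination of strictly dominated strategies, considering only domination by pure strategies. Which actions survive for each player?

Remaining: P1:{B,C} P2:{P,Q}

P2 drop R (P beats it: A:10>7 B:11>8 C:12>1)
P2 drop S (P beats it: A:10>5 B:11>2 C:12>9)
P1 drop A (B beats it: P:7>0 Q:12>9)
P1→{B,C} P2→{P,Q}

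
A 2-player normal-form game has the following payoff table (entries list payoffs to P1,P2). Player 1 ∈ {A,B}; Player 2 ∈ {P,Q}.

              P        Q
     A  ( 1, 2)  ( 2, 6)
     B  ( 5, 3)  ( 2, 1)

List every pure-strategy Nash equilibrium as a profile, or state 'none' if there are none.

(A,P): not NE [P1→B gives 5>1; P2→Q gives 6>2]
(A,Q): NE
(B,P): NE
(B,Q): not NE [P2→P gives 3>1]

Nash profiles: (A,Q), (B,P)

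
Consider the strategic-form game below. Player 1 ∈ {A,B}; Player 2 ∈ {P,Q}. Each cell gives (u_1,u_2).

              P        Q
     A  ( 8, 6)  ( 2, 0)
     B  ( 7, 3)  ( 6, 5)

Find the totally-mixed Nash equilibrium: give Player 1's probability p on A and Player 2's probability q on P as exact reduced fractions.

P1 indiff ⇒ q·8+(1-q)·2 = q·7+(1-q)·6 ⇒ q(1) = (1-q)(4) ⇒ q = 4/5
P2 indiff ⇒ p·6+(1-p)·3 = p·0+(1-p)·5 ⇒ p(6) = (1-p)(2) ⇒ p = 1/4

(p,q) = (1/4, 4/5)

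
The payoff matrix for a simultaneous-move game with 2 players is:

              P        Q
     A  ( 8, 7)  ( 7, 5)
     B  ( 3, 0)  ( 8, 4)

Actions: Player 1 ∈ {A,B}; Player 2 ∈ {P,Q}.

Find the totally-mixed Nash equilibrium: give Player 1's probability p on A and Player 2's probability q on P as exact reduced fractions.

P1 mixes 2/3 on A; P2 mixes 1/6 on P

P1 indiff ⇒ q·8+(1-q)·7 = q·3+(1-q)·8 ⇒ q(5) = (1-q)(1) ⇒ q = 1/6
P2 indiff ⇒ p·7+(1-p)·0 = p·5+(1-p)·4 ⇒ p(2) = (1-p)(4) ⇒ p = 2/3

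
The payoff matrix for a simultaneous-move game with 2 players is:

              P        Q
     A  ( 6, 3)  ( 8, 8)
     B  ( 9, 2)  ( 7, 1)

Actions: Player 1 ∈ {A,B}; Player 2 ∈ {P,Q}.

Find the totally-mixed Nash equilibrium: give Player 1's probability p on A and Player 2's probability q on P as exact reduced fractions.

P1 indiff ⇒ q·6+(1-q)·8 = q·9+(1-q)·7 ⇒ q(-3) = (1-q)(-1) ⇒ q = 1/4
P2 indiff ⇒ p·3+(1-p)·2 = p·8+(1-p)·1 ⇒ p(-5) = (1-p)(-1) ⇒ p = 1/6

p=1/6, q=1/4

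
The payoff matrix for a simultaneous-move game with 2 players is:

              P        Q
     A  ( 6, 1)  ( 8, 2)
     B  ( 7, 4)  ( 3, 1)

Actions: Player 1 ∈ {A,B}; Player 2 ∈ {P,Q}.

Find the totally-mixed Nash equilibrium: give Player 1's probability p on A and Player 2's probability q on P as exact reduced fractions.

P1 mixes 3/4 on A; P2 mixes 5/6 on P

P1 indiff ⇒ q·6+(1-q)·8 = q·7+(1-q)·3 ⇒ q(-1) = (1-q)(-5) ⇒ q = 5/6
P2 indiff ⇒ p·1+(1-p)·4 = p·2+(1-p)·1 ⇒ p(-1) = (1-p)(-3) ⇒ p = 3/4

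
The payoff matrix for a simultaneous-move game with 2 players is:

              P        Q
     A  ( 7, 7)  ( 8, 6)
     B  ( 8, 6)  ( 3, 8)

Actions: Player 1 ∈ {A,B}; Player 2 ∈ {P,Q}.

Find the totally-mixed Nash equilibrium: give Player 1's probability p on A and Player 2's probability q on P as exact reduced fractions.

P1 indiff ⇒ q·7+(1-q)·8 = q·8+(1-q)·3 ⇒ q(-1) = (1-q)(-5) ⇒ q = 5/6
P2 indiff ⇒ p·7+(1-p)·6 = p·6+(1-p)·8 ⇒ p(1) = (1-p)(2) ⇒ p = 2/3

p=2/3, q=5/6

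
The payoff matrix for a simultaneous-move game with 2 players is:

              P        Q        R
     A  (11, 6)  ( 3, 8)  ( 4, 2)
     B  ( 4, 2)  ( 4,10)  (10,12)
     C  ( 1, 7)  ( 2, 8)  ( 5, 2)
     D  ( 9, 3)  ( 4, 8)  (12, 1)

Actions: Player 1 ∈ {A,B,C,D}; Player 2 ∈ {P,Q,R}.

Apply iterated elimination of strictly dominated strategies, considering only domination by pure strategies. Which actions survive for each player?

P1 drop C (B beats it: P:4>1 Q:4>2 R:10>5)
P2 drop P (Q beats it: A:8>6 B:10>2 D:8>3)
P1 drop A (B beats it: Q:4>3 R:10>4)
P1→{B,D} P2→{Q,R}

Remaining: P1:{B,D} P2:{Q,R}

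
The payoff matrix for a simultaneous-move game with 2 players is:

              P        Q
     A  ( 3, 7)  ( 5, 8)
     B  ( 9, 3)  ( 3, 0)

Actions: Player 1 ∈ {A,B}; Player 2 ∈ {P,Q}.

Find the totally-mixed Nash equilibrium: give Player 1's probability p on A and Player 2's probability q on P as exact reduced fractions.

P1 indiff ⇒ q·3+(1-q)·5 = q·9+(1-q)·3 ⇒ q(-6) = (1-q)(-2) ⇒ q = 1/4
P2 indiff ⇒ p·7+(1-p)·3 = p·8+(1-p)·0 ⇒ p(-1) = (1-p)(-3) ⇒ p = 3/4

p=3/4, q=1/4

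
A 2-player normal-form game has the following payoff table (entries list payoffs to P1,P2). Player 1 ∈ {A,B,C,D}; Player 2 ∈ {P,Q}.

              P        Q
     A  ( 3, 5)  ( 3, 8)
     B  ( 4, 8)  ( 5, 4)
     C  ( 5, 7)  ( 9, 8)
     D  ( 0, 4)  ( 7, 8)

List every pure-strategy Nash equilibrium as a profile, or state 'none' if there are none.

NE set: (C,Q)

(A,P): not NE [P1→C gives 5>3; P2→Q gives 8>5]
(A,Q): not NE [P1→C gives 9>3]
(B,P): not NE [P1→C gives 5>4]
(B,Q): not NE [P1→C gives 9>5; P2→P gives 8>4]
(C,P): not NE [P2→Q gives 8>7]
(C,Q): NE
(D,P): not NE [P1→C gives 5>0; P2→Q gives 8>4]
(D,Q): not NE [P1→C gives 9>7]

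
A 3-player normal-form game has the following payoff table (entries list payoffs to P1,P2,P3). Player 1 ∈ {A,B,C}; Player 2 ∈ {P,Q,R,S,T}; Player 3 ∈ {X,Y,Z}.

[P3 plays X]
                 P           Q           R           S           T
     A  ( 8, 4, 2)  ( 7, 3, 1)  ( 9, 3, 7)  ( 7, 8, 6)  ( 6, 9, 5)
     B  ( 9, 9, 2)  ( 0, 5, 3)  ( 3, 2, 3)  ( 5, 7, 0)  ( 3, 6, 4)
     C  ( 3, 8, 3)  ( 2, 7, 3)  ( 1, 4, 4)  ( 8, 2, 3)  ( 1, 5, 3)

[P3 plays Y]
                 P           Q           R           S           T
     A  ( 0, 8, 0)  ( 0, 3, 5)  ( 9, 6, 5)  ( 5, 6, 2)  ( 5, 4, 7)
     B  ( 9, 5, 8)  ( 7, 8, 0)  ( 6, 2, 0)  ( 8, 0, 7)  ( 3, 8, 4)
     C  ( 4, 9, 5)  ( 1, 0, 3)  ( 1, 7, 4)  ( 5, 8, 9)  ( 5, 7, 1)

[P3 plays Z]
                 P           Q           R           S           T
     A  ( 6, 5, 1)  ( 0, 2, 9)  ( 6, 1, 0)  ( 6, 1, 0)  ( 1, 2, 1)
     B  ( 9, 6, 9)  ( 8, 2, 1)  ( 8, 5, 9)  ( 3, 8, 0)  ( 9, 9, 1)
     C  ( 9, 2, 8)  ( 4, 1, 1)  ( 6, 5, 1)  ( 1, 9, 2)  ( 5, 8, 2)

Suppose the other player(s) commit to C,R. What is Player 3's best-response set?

P3 best: {X,Y}

u_3(X vs C,R) = 4
u_3(Y vs C,R) = 4
u_3(Z vs C,R) = 1
max payoff 4 at {X,Y}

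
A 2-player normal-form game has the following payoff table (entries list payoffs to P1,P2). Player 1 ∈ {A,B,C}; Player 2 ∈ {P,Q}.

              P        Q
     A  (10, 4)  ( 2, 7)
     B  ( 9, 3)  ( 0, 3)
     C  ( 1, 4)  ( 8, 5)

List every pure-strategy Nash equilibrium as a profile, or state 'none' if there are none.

(A,P): not NE [P2→Q gives 7>4]
(A,Q): not NE [P1→C gives 8>2]
(B,P): not NE [P1→A gives 10>9]
(B,Q): not NE [P1→C gives 8>0]
(C,P): not NE [P1→A gives 10>1; P2→Q gives 5>4]
(C,Q): NE

NE set: (C,Q)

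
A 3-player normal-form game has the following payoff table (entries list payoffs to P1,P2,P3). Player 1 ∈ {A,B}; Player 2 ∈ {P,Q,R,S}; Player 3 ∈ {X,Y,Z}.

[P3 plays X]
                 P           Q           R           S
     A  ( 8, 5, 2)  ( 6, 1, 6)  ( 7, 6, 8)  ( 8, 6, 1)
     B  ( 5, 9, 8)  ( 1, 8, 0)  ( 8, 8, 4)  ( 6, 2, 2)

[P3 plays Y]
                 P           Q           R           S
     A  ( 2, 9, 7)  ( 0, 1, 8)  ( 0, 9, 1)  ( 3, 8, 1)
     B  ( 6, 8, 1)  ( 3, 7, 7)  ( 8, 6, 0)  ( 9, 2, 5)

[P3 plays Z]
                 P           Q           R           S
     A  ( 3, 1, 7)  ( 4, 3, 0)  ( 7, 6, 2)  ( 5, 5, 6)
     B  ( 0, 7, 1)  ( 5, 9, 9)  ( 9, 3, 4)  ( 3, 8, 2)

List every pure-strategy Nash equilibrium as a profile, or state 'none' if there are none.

(A,P,X): not NE [P2→S gives 6>5; P3→Z gives 7>2]
(A,P,Y): not NE [P1→B gives 6>2]
(A,P,Z): not NE [P2→R gives 6>1]
(A,Q,X): not NE [P2→S gives 6>1; P3→Y gives 8>6]
(A,Q,Y): not NE [P1→B gives 3>0; P2→R gives 9>1]
(A,Q,Z): not NE [P1→B gives 5>4; P2→R gives 6>3; P3→Y gives 8>0]
(A,R,X): not NE [P1→B gives 8>7]
(A,R,Y): not NE [P1→B gives 8>0; P3→X gives 8>1]
(A,R,Z): not NE [P1→B gives 9>7; P3→X gives 8>2]
(A,S,X): not NE [P3→Z gives 6>1]
(A,S,Y): not NE [P1→B gives 9>3; P2→R gives 9>8; P3→Z gives 6>1]
(A,S,Z): not NE [P2→R gives 6>5]
(B,P,X): not NE [P1→A gives 8>5]
(B,P,Y): not NE [P3→X gives 8>1]
(B,P,Z): not NE [P1→A gives 3>0; P2→Q gives 9>7; P3→X gives 8>1]
(B,Q,X): not NE [P1→A gives 6>1; P2→P gives 9>8; P3→Z gives 9>0]
(B,Q,Y): not NE [P2→P gives 8>7; P3→Z gives 9>7]
(B,Q,Z): NE
(B,R,X): not NE [P2→P gives 9>8]
(B,R,Y): not NE [P2→P gives 8>6; P3→Z gives 4>0]
(B,R,Z): not NE [P2→Q gives 9>3]
(B,S,X): not NE [P1→A gives 8>6; P2→P gives 9>2; P3→Y gives 5>2]
(B,S,Y): not NE [P2→P gives 8>2]
(B,S,Z): not NE [P1→A gives 5>3; P2→Q gives 9>8; P3→Y gives 5>2]

PSNE = {(B,Q,Z)}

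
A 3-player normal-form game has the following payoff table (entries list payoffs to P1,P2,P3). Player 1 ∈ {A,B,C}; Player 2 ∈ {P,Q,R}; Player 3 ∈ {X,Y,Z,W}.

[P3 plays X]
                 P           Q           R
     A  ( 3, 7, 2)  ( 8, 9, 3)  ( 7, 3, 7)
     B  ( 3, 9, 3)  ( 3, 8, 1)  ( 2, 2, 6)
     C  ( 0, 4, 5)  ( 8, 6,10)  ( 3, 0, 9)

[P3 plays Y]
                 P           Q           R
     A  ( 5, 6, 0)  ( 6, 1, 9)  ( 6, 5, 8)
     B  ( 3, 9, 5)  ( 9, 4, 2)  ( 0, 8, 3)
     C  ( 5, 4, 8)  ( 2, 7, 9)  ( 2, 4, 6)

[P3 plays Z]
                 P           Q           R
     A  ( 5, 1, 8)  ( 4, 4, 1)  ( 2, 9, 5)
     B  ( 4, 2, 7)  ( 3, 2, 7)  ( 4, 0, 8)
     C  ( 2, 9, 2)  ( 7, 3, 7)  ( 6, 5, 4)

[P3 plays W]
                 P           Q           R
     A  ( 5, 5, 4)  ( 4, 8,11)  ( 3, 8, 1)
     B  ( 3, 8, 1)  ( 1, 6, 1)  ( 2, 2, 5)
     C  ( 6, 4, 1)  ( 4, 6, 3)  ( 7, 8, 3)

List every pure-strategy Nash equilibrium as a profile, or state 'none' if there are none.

(A,P,X): not NE [P2→Q gives 9>7; P3→Z gives 8>2]
(A,P,Y): not NE [P3→Z gives 8>0]
(A,P,Z): not NE [P2→R gives 9>1]
(A,P,W): not NE [P1→C gives 6>5; P2→R gives 8>5; P3→Z gives 8>4]
(A,Q,X): not NE [P3→W gives 11>3]
(A,Q,Y): not NE [P1→B gives 9>6; P2→P gives 6>1; P3→W gives 11>9]
(A,Q,Z): not NE [P1→C gives 7>4; P2→R gives 9>4; P3→W gives 11>1]
(A,Q,W): NE
(A,R,X): not NE [P2→Q gives 9>3; P3→Y gives 8>7]
(A,R,Y): not NE [P2→P gives 6>5]
(A,R,Z): not NE [P1→C gives 6>2; P3→Y gives 8>5]
(A,R,W): not NE [P1→C gives 7>3; P3→Y gives 8>1]
(B,P,X): not NE [P3→Z gives 7>3]
(B,P,Y): not NE [P1→C gives 5>3; P3→Z gives 7>5]
(B,P,Z): not NE [P1→A gives 5>4]
(B,P,W): not NE [P1→C gives 6>3; P3→Z gives 7>1]
(B,Q,X): not NE [P1→C gives 8>3; P2→P gives 9>8; P3→Z gives 7>1]
(B,Q,Y): not NE [P2→P gives 9>4; P3→Z gives 7>2]
(B,Q,Z): not NE [P1→C gives 7>3]
(B,Q,W): not NE [P1→C gives 4>1; P2→P gives 8>6; P3→Z gives 7>1]
(B,R,X): not NE [P1→A gives 7>2; P2→P gives 9>2; P3→Z gives 8>6]
(B,R,Y): not NE [P1→A gives 6>0; P2→P gives 9>8; P3→Z gives 8>3]
(B,R,Z): not NE [P1→C gives 6>4; P2→Q gives 2>0]
(B,R,W): not NE [P1→C gives 7>2; P2→P gives 8>2; P3→Z gives 8>5]
(C,P,X): not NE [P1→B gives 3>0; P2→Q gives 6>4; P3→Y gives 8>5]
(C,P,Y): not NE [P2→Q gives 7>4]
(C,P,Z): not NE [P1→A gives 5>2; P3→Y gives 8>2]
(C,P,W): not NE [P2→R gives 8>4; P3→Y gives 8>1]
(C,Q,X): NE
(C,Q,Y): not NE [P1→B gives 9>2; P3→X gives 10>9]
(C,Q,Z): not NE [P2→P gives 9>3; P3→X gives 10>7]
(C,Q,W): not NE [P2→R gives 8>6; P3→X gives 10>3]
(C,R,X): not NE [P1→A gives 7>3; P2→Q gives 6>0]
(C,R,Y): not NE [P1→A gives 6>2; P2→Q gives 7>4; P3→X gives 9>6]
(C,R,Z): not NE [P2→P gives 9>5; P3→X gives 9>4]
(C,R,W): not NE [P3→X gives 9>3]

PSNE = {(A,Q,W), (C,Q,X)}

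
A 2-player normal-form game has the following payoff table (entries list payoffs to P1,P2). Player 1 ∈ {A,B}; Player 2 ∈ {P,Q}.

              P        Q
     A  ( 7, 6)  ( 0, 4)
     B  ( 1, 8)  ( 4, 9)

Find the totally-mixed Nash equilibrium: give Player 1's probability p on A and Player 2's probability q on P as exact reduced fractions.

P1 indiff ⇒ q·7+(1-q)·0 = q·1+(1-q)·4 ⇒ q(6) = (1-q)(4) ⇒ q = 2/5
P2 indiff ⇒ p·6+(1-p)·8 = p·4+(1-p)·9 ⇒ p(2) = (1-p)(1) ⇒ p = 1/3

p=1/3, q=2/5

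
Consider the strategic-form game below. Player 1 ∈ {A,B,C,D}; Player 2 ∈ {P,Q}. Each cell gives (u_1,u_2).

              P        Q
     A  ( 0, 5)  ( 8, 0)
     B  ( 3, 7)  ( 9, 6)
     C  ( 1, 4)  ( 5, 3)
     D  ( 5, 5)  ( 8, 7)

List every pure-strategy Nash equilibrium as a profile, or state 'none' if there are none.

PSNE: ∅

(A,P): not NE [P1→D gives 5>0]
(A,Q): not NE [P1→B gives 9>8; P2→P gives 5>0]
(B,P): not NE [P1→D gives 5>3]
(B,Q): not NE [P2→P gives 7>6]
(C,P): not NE [P1→D gives 5>1]
(C,Q): not NE [P1→B gives 9>5; P2→P gives 4>3]
(D,P): not NE [P2→Q gives 7>5]
(D,Q): not NE [P1→B gives 9>8]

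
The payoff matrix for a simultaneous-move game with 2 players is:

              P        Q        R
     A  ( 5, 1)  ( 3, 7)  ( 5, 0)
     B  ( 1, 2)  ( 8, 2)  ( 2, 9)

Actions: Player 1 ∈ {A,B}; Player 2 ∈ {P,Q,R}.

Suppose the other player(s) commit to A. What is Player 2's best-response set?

u_2(P vs A) = 1
u_2(Q vs A) = 7
u_2(R vs A) = 0
max payoff 7 at {Q}

argmax u_2 = {Q}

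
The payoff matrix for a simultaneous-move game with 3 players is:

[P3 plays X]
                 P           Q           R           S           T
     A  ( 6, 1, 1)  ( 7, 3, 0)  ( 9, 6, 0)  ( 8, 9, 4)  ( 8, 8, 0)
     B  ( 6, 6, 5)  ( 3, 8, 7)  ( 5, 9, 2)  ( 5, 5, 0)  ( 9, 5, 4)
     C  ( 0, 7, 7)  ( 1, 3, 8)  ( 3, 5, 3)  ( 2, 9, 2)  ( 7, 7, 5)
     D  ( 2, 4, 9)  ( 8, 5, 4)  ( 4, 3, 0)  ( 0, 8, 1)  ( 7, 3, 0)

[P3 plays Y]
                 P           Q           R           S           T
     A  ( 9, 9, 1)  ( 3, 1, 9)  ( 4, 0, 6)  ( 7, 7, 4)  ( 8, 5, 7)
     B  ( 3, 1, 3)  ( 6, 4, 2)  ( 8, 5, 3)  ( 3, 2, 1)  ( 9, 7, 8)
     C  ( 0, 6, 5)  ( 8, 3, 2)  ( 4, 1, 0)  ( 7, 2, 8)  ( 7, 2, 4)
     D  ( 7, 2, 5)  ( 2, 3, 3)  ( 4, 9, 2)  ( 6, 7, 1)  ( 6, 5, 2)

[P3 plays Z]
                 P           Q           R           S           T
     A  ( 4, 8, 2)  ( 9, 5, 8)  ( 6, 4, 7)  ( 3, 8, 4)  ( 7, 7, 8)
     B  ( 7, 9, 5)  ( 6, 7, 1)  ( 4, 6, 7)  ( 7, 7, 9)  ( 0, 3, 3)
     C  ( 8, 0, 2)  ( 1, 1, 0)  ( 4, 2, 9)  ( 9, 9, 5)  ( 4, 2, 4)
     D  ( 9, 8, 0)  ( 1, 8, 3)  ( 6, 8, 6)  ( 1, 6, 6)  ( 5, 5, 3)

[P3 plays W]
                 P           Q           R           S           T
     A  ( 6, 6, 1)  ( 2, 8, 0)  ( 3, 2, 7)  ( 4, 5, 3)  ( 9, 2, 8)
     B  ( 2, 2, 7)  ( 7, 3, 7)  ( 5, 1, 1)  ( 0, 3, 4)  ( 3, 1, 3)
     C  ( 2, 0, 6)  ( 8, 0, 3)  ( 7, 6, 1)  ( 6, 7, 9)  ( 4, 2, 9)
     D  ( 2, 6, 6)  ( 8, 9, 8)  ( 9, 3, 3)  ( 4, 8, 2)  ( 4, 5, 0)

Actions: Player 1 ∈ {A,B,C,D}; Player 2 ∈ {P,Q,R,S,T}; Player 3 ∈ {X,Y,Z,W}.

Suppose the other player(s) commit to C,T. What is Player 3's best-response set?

P3 best: {W}

u_3(X vs C,T) = 5
u_3(Y vs C,T) = 4
u_3(Z vs C,T) = 4
u_3(W vs C,T) = 9
max payoff 9 at {W}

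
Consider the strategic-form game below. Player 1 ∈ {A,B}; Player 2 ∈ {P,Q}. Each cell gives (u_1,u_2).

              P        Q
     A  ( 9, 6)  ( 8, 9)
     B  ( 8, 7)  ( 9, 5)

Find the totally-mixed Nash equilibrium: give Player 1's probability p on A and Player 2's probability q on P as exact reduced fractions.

P1 indiff ⇒ q·9+(1-q)·8 = q·8+(1-q)·9 ⇒ q(1) = (1-q)(1) ⇒ q = 1/2
P2 indiff ⇒ p·6+(1-p)·7 = p·9+(1-p)·5 ⇒ p(-3) = (1-p)(-2) ⇒ p = 2/5

(p,q) = (2/5, 1/2)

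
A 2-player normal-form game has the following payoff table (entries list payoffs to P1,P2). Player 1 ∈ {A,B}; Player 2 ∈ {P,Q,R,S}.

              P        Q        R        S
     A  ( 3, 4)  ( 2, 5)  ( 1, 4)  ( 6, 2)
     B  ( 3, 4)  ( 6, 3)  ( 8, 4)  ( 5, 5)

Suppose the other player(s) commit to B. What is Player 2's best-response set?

argmax u_2 = {S}

u_2(P vs B) = 4
u_2(Q vs B) = 3
u_2(R vs B) = 4
u_2(S vs B) = 5
max payoff 5 at {S}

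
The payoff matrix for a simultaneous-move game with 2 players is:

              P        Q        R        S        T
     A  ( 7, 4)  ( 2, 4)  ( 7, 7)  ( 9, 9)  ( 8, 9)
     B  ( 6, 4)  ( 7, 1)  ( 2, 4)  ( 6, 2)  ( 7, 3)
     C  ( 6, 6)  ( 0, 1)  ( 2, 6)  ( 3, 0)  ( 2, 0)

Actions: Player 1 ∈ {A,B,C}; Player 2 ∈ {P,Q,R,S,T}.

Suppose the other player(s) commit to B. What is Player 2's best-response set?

u_2(P vs B) = 4
u_2(Q vs B) = 1
u_2(R vs B) = 4
u_2(S vs B) = 2
u_2(T vs B) = 3
max payoff 4 at {P,R}

argmax u_2 = {P,R}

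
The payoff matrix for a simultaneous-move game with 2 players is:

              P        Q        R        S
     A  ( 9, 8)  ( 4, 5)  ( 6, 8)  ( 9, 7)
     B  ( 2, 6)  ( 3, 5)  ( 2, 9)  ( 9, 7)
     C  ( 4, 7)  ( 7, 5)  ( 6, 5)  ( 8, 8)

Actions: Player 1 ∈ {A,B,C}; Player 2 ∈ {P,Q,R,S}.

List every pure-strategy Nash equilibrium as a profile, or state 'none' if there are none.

(A,P): NE
(A,Q): not NE [P1→C gives 7>4; P2→R gives 8>5]
(A,R): NE
(A,S): not NE [P2→R gives 8>7]
(B,P): not NE [P1→A gives 9>2; P2→R gives 9>6]
(B,Q): not NE [P1→C gives 7>3; P2→R gives 9>5]
(B,R): not NE [P1→C gives 6>2]
(B,S): not NE [P2→R gives 9>7]
(C,P): not NE [P1→A gives 9>4; P2→S gives 8>7]
(C,Q): not NE [P2→S gives 8>5]
(C,R): not NE [P2→S gives 8>5]
(C,S): not NE [P1→B gives 9>8]

Nash profiles: (A,P), (A,R)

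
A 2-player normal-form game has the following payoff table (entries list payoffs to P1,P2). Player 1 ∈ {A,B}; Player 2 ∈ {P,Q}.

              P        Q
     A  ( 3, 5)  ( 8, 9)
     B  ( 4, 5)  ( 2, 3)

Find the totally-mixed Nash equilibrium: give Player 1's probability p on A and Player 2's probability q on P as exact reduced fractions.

P1 indiff ⇒ q·3+(1-q)·8 = q·4+(1-q)·2 ⇒ q(-1) = (1-q)(-6) ⇒ q = 6/7
P2 indiff ⇒ p·5+(1-p)·5 = p·9+(1-p)·3 ⇒ p(-4) = (1-p)(-2) ⇒ p = 1/3

(p,q) = (1/3, 6/7)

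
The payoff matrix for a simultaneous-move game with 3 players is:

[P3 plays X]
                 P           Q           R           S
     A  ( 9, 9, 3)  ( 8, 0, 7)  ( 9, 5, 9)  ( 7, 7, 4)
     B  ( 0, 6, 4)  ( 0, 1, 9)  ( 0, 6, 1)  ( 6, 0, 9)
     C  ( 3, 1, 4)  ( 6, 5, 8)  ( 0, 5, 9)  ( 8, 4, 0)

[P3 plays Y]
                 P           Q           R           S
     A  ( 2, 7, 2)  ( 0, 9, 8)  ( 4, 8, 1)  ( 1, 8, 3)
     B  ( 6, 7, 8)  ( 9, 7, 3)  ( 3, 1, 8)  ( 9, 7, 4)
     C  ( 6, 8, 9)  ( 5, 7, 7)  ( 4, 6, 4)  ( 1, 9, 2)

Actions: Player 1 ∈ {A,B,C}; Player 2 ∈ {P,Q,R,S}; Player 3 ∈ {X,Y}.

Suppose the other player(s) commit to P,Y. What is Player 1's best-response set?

P1 best: {B,C}

u_1(A vs P,Y) = 2
u_1(B vs P,Y) = 6
u_1(C vs P,Y) = 6
max payoff 6 at {B,C}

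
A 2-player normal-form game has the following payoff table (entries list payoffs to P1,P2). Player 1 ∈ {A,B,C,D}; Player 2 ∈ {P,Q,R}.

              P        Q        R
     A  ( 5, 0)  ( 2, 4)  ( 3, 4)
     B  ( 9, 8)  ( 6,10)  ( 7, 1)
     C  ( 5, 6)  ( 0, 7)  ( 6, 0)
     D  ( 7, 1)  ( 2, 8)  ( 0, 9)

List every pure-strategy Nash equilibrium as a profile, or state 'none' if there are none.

(A,P): not NE [P1→B gives 9>5; P2→R gives 4>0]
(A,Q): not NE [P1→B gives 6>2]
(A,R): not NE [P1→B gives 7>3]
(B,P): not NE [P2→Q gives 10>8]
(B,Q): NE
(B,R): not NE [P2→Q gives 10>1]
(C,P): not NE [P1→B gives 9>5; P2→Q gives 7>6]
(C,Q): not NE [P1→B gives 6>0]
(C,R): not NE [P1→B gives 7>6; P2→Q gives 7>0]
(D,P): not NE [P1→B gives 9>7; P2→R gives 9>1]
(D,Q): not NE [P1→B gives 6>2; P2→R gives 9>8]
(D,R): not NE [P1→B gives 7>0]

Nash profiles: (B,Q)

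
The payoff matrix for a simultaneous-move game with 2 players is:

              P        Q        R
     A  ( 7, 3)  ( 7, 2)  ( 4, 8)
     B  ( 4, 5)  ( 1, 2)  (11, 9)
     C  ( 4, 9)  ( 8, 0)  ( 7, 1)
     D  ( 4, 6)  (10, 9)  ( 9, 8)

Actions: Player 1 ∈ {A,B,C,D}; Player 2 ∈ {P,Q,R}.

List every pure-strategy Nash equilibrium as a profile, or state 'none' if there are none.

Nash profiles: (B,R), (D,Q)

(A,P): not NE [P2→R gives 8>3]
(A,Q): not NE [P1→D gives 10>7; P2→R gives 8>2]
(A,R): not NE [P1→B gives 11>4]
(B,P): not NE [P1→A gives 7>4; P2→R gives 9>5]
(B,Q): not NE [P1→D gives 10>1; P2→R gives 9>2]
(B,R): NE
(C,P): not NE [P1→A gives 7>4]
(C,Q): not NE [P1→D gives 10>8; P2→P gives 9>0]
(C,R): not NE [P1→B gives 11>7; P2→P gives 9>1]
(D,P): not NE [P1→A gives 7>4; P2→Q gives 9>6]
(D,Q): NE
(D,R): not NE [P1→B gives 11>9; P2→Q gives 9>8]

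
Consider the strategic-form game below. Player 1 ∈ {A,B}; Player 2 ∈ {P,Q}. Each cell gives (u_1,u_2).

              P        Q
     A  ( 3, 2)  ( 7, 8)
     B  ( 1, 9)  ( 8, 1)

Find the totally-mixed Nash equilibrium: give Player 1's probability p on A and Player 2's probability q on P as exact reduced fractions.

P1 indiff ⇒ q·3+(1-q)·7 = q·1+(1-q)·8 ⇒ q(2) = (1-q)(1) ⇒ q = 1/3
P2 indiff ⇒ p·2+(1-p)·9 = p·8+(1-p)·1 ⇒ p(-6) = (1-p)(-8) ⇒ p = 4/7

(p,q) = (4/7, 1/3)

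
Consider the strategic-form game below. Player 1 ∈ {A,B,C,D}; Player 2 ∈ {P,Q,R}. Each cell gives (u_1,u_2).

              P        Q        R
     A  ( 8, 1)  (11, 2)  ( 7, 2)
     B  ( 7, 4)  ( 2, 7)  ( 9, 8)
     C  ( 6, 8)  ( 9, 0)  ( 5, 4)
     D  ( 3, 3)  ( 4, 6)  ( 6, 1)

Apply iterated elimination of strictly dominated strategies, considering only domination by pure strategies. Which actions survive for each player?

P1 drop C (A beats it: P:8>6 Q:11>9 R:7>5)
P1 drop D (A beats it: P:8>3 Q:11>4 R:7>6)
P2 drop P (Q beats it: A:2>1 B:7>4)
P1→{A,B} P2→{Q,R}

Remaining: P1:{A,B} P2:{Q,R}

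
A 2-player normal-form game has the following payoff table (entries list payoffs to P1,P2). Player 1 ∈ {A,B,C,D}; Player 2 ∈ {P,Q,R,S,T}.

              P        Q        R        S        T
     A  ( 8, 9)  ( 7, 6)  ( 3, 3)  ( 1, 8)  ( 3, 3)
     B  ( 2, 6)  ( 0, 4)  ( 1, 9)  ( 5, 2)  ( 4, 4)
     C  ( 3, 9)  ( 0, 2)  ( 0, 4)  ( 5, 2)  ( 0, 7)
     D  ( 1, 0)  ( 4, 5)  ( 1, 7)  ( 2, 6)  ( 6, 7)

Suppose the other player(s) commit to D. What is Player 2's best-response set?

P2 best: {R,T}

u_2(P vs D) = 0
u_2(Q vs D) = 5
u_2(R vs D) = 7
u_2(S vs D) = 6
u_2(T vs D) = 7
max payoff 7 at {R,T}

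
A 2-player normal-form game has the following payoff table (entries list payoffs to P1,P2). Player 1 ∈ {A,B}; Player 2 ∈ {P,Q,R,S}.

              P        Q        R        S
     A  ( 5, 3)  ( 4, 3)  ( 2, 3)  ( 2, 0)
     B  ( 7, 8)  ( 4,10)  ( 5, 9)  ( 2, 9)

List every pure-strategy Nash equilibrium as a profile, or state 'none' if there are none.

(A,P): not NE [P1→B gives 7>5]
(A,Q): NE
(A,R): not NE [P1→B gives 5>2]
(A,S): not NE [P2→R gives 3>0]
(B,P): not NE [P2→Q gives 10>8]
(B,Q): NE
(B,R): not NE [P2→Q gives 10>9]
(B,S): not NE [P2→Q gives 10>9]

NE set: (A,Q), (B,Q)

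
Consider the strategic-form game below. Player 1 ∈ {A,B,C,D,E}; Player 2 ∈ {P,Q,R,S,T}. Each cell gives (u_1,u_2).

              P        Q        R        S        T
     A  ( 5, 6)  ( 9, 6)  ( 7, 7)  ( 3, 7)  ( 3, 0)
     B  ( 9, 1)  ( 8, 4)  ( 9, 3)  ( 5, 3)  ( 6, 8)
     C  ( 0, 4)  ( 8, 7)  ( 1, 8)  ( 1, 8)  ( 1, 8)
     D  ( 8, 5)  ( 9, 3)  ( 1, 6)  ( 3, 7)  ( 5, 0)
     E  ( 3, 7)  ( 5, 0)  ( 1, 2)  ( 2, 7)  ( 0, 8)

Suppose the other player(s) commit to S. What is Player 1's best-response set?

P1 best: {B}

u_1(A vs S) = 3
u_1(B vs S) = 5
u_1(C vs S) = 1
u_1(D vs S) = 3
u_1(E vs S) = 2
max payoff 5 at {B}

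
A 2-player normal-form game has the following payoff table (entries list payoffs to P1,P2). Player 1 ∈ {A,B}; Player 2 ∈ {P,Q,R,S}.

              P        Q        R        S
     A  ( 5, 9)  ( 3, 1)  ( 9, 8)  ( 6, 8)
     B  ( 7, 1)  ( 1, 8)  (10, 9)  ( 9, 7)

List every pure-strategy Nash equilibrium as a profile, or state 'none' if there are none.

Nash profiles: (B,R)

(A,P): not NE [P1→B gives 7>5]
(A,Q): not NE [P2→P gives 9>1]
(A,R): not NE [P1→B gives 10>9; P2→P gives 9>8]
(A,S): not NE [P1→B gives 9>6; P2→P gives 9>8]
(B,P): not NE [P2→R gives 9>1]
(B,Q): not NE [P1→A gives 3>1; P2→R gives 9>8]
(B,R): NE
(B,S): not NE [P2→R gives 9>7]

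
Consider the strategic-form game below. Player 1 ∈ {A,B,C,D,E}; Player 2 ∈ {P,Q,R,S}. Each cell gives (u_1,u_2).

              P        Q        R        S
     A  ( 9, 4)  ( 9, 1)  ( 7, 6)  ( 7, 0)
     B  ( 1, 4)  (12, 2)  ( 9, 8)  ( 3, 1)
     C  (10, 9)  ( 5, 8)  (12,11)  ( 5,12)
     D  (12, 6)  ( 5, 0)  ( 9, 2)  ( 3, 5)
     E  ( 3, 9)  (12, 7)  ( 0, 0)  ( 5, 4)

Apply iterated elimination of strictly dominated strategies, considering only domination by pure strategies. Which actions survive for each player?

P2 drop Q (P beats it: A:4>1 B:4>2 C:9>8 D:6>0 E:9>7)
P1 drop B (C beats it: P:10>1 R:12>9 S:5>3)
P1 drop E (A beats it: P:9>3 R:7>0 S:7>5)
P1→{A,C,D} P2→{P,R,S}

Survivors P1:{A,C,D} P2:{P,R,S}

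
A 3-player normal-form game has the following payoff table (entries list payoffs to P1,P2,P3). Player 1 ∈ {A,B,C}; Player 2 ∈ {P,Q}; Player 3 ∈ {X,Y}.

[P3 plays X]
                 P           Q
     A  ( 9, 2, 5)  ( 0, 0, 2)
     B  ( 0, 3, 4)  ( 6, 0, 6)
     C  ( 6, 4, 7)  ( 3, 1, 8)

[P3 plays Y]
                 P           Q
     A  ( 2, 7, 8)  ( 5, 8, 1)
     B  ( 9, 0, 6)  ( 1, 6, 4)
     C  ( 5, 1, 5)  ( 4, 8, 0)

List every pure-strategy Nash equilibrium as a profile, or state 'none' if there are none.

PSNE: ∅

(A,P,X): not NE [P3→Y gives 8>5]
(A,P,Y): not NE [P1→B gives 9>2; P2→Q gives 8>7]
(A,Q,X): not NE [P1→B gives 6>0; P2→P gives 2>0]
(A,Q,Y): not NE [P3→X gives 2>1]
(B,P,X): not NE [P1→A gives 9>0; P3→Y gives 6>4]
(B,P,Y): not NE [P2→Q gives 6>0]
(B,Q,X): not NE [P2→P gives 3>0]
(B,Q,Y): not NE [P1→A gives 5>1; P3→X gives 6>4]
(C,P,X): not NE [P1→A gives 9>6]
(C,P,Y): not NE [P1→B gives 9>5; P2→Q gives 8>1; P3→X gives 7>5]
(C,Q,X): not NE [P1→B gives 6>3; P2→P gives 4>1]
(C,Q,Y): not NE [P1→A gives 5>4; P3→X gives 8>0]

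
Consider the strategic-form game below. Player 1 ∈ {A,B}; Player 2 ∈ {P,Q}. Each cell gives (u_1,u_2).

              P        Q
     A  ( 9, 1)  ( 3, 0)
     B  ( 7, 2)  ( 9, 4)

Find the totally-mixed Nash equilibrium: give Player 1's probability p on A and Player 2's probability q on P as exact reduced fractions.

(p,q) = (2/3, 3/4)

P1 indiff ⇒ q·9+(1-q)·3 = q·7+(1-q)·9 ⇒ q(2) = (1-q)(6) ⇒ q = 3/4
P2 indiff ⇒ p·1+(1-p)·2 = p·0+(1-p)·4 ⇒ p(1) = (1-p)(2) ⇒ p = 2/3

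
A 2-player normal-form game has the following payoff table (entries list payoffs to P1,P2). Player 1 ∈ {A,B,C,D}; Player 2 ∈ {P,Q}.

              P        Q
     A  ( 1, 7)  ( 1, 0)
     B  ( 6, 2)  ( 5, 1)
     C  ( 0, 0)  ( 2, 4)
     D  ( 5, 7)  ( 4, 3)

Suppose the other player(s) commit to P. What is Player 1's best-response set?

u_1(A vs P) = 1
u_1(B vs P) = 6
u_1(C vs P) = 0
u_1(D vs P) = 5
max payoff 6 at {B}

BR_1 = {B}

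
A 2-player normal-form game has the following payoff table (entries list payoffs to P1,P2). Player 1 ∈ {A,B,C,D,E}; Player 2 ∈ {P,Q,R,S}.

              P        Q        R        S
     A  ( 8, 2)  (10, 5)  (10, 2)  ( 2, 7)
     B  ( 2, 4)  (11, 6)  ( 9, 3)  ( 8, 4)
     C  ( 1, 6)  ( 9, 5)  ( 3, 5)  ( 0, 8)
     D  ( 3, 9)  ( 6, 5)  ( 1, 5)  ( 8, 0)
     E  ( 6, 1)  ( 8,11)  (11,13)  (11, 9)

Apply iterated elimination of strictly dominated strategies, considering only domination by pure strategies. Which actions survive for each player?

P1 drop C (A beats it: P:8>1 Q:10>9 R:10>3 S:2>0)
P1 drop D (E beats it: P:6>3 Q:8>6 R:11>1 S:11>8)
P2 drop P (Q beats it: A:5>2 B:6>4 E:11>1)
P1→{A,B,E} P2→{Q,R,S}

IESDS → P1:{A,B,E} P2:{Q,R,S}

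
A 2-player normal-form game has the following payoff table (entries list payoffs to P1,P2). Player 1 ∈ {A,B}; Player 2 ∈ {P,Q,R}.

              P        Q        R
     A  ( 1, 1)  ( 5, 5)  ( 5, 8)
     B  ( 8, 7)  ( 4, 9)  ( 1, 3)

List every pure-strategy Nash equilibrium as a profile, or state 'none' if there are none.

Nash profiles: (A,R)

(A,P): not NE [P1→B gives 8>1; P2→R gives 8>1]
(A,Q): not NE [P2→R gives 8>5]
(A,R): NE
(B,P): not NE [P2→Q gives 9>7]
(B,Q): not NE [P1→A gives 5>4]
(B,R): not NE [P1→A gives 5>1; P2→Q gives 9>3]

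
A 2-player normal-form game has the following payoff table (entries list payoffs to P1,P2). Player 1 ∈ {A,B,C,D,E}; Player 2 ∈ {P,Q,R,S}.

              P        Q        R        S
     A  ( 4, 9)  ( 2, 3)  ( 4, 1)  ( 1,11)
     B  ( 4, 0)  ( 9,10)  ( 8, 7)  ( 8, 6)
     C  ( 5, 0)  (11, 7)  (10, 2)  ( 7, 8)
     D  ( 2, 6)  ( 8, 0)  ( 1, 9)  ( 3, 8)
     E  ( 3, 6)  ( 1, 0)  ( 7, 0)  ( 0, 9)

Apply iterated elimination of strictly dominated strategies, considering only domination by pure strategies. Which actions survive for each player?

Survivors P1:{B,C} P2:{Q,S}

P1 drop A (C beats it: P:5>4 Q:11>2 R:10>4 S:7>1)
P1 drop D (B beats it: P:4>2 Q:9>8 R:8>1 S:8>3)
P1 drop E (B beats it: P:4>3 Q:9>1 R:8>7 S:8>0)
P2 drop P (Q beats it: B:10>0 C:7>0)
P2 drop R (Q beats it: B:10>7 C:7>2)
P1→{B,C} P2→{Q,S}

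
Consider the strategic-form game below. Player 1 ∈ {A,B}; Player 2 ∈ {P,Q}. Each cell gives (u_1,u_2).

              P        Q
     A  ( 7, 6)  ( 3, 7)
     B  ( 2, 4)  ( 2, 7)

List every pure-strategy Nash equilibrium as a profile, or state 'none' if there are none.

PSNE = {(A,Q)}

(A,P): not NE [P2→Q gives 7>6]
(A,Q): NE
(B,P): not NE [P1→A gives 7>2; P2→Q gives 7>4]
(B,Q): not NE [P1→A gives 3>2]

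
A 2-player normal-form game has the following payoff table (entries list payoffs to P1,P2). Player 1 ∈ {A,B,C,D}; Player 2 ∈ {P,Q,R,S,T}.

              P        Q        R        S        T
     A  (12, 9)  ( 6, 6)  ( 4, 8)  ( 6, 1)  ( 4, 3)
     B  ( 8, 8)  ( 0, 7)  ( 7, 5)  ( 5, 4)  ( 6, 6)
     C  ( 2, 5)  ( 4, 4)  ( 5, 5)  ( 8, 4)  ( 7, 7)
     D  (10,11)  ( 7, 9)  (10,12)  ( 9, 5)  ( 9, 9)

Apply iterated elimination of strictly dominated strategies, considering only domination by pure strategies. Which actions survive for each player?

Survivors P1:{A,D} P2:{P,R}

P1 drop B (D beats it: P:10>8 Q:7>0 R:10>7 S:9>5 T:9>6)
P1 drop C (D beats it: P:10>2 Q:7>4 R:10>5 S:9>8 T:9>7)
P2 drop Q (P beats it: A:9>6 D:11>9)
P2 drop S (P beats it: A:9>1 D:11>5)
P2 drop T (P beats it: A:9>3 D:11>9)
P1→{A,D} P2→{P,R}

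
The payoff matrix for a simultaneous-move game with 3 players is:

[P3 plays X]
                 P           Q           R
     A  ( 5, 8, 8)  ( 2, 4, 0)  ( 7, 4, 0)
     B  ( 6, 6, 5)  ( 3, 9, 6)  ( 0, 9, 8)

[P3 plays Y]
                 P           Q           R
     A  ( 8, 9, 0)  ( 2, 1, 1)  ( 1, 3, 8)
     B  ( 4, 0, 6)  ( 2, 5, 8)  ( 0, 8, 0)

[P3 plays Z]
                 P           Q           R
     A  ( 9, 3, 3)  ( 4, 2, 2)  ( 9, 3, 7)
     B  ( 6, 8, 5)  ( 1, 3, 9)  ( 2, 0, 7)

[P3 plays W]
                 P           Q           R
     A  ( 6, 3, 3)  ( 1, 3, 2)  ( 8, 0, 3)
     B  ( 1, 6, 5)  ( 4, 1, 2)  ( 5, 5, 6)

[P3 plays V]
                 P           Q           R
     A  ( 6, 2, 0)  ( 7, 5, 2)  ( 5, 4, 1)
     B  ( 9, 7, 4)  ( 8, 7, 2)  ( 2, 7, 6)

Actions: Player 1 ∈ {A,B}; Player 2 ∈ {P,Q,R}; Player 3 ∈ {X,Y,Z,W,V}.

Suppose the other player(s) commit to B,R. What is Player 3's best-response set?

u_3(X vs B,R) = 8
u_3(Y vs B,R) = 0
u_3(Z vs B,R) = 7
u_3(W vs B,R) = 6
u_3(V vs B,R) = 6
max payoff 8 at {X}

BR_3 = {X}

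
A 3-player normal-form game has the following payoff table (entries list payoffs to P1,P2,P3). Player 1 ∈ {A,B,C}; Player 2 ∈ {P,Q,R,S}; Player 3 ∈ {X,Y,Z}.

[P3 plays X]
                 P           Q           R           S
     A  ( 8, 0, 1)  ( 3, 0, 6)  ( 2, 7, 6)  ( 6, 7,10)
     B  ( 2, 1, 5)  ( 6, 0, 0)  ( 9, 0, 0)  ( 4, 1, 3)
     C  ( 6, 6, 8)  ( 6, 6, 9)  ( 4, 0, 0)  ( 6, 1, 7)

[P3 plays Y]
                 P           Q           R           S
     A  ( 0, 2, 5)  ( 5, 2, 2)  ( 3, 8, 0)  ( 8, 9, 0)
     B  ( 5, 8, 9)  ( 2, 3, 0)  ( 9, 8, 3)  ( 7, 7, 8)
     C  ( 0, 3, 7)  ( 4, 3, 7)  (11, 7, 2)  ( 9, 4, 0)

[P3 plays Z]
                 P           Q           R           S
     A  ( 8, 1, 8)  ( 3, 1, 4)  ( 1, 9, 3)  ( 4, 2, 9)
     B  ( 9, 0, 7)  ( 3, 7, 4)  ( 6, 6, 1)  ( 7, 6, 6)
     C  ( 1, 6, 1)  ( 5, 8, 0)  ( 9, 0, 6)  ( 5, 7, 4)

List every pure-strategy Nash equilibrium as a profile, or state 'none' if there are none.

(A,P,X): not NE [P2→S gives 7>0; P3→Z gives 8>1]
(A,P,Y): not NE [P1→B gives 5>0; P2→S gives 9>2; P3→Z gives 8>5]
(A,P,Z): not NE [P1→B gives 9>8; P2→R gives 9>1]
(A,Q,X): not NE [P1→C gives 6>3; P2→S gives 7>0]
(A,Q,Y): not NE [P2→S gives 9>2; P3→X gives 6>2]
(A,Q,Z): not NE [P1→C gives 5>3; P2→R gives 9>1; P3→X gives 6>4]
(A,R,X): not NE [P1→B gives 9>2]
(A,R,Y): not NE [P1→C gives 11>3; P2→S gives 9>8; P3→X gives 6>0]
(A,R,Z): not NE [P1→C gives 9>1; P3→X gives 6>3]
(A,S,X): NE
(A,S,Y): not NE [P1→C gives 9>8; P3→X gives 10>0]
(A,S,Z): not NE [P1→B gives 7>4; P2→R gives 9>2; P3→X gives 10>9]
(B,P,X): not NE [P1→A gives 8>2; P3→Y gives 9>5]
(B,P,Y): NE
(B,P,Z): not NE [P2→Q gives 7>0; P3→Y gives 9>7]
(B,Q,X): not NE [P2→S gives 1>0; P3→Z gives 4>0]
(B,Q,Y): not NE [P1→A gives 5>2; P2→R gives 8>3; P3→Z gives 4>0]
(B,Q,Z): not NE [P1→C gives 5>3]
(B,R,X): not NE [P2→S gives 1>0; P3→Y gives 3>0]
(B,R,Y): not NE [P1→C gives 11>9]
(B,R,Z): not NE [P1→C gives 9>6; P2→Q gives 7>6; P3→Y gives 3>1]
(B,S,X): not NE [P1→C gives 6>4; P3→Y gives 8>3]
(B,S,Y): not NE [P1→C gives 9>7; P2→R gives 8>7]
(B,S,Z): not NE [P2→Q gives 7>6; P3→Y gives 8>6]
(C,P,X): not NE [P1→A gives 8>6]
(C,P,Y): not NE [P1→B gives 5>0; P2→R gives 7>3; P3→X gives 8>7]
(C,P,Z): not NE [P1→B gives 9>1; P2→Q gives 8>6; P3→X gives 8>1]
(C,Q,X): NE
(C,Q,Y): not NE [P1→A gives 5>4; P2→R gives 7>3; P3→X gives 9>7]
(C,Q,Z): not NE [P3→X gives 9>0]
(C,R,X): not NE [P1→B gives 9>4; P2→Q gives 6>0; P3→Z gives 6>0]
(C,R,Y): not NE [P3→Z gives 6>2]
(C,R,Z): not NE [P2→Q gives 8>0]
(C,S,X): not NE [P2→Q gives 6>1]
(C,S,Y): not NE [P2→R gives 7>4; P3→X gives 7>0]
(C,S,Z): not NE [P1→B gives 7>5; P2→Q gives 8>7; P3→X gives 7>4]

Nash profiles: (A,S,X), (B,P,Y), (C,Q,X)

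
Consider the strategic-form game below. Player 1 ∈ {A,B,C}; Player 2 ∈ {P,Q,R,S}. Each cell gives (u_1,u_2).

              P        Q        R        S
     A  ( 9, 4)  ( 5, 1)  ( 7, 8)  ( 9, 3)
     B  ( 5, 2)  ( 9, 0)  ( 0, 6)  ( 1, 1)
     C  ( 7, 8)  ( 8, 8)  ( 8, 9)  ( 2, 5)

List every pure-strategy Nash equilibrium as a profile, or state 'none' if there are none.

(A,P): not NE [P2→R gives 8>4]
(A,Q): not NE [P1→B gives 9>5; P2→R gives 8>1]
(A,R): not NE [P1→C gives 8>7]
(A,S): not NE [P2→R gives 8>3]
(B,P): not NE [P1→A gives 9>5; P2→R gives 6>2]
(B,Q): not NE [P2→R gives 6>0]
(B,R): not NE [P1→C gives 8>0]
(B,S): not NE [P1→A gives 9>1; P2→R gives 6>1]
(C,P): not NE [P1→A gives 9>7; P2→R gives 9>8]
(C,Q): not NE [P1→B gives 9>8; P2→R gives 9>8]
(C,R): NE
(C,S): not NE [P1→A gives 9>2; P2→R gives 9>5]

Nash profiles: (C,R)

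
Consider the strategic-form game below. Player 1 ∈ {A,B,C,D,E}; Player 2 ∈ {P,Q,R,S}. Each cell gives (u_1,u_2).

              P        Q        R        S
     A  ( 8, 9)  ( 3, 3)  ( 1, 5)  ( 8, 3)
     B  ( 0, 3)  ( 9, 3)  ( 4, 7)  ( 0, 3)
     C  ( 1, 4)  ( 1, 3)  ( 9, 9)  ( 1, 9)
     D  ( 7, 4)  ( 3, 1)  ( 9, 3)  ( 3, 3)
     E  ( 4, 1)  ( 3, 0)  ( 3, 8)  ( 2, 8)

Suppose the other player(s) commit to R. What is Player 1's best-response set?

P1 best: {C,D}

u_1(A vs R) = 1
u_1(B vs R) = 4
u_1(C vs R) = 9
u_1(D vs R) = 9
u_1(E vs R) = 3
max payoff 9 at {C,D}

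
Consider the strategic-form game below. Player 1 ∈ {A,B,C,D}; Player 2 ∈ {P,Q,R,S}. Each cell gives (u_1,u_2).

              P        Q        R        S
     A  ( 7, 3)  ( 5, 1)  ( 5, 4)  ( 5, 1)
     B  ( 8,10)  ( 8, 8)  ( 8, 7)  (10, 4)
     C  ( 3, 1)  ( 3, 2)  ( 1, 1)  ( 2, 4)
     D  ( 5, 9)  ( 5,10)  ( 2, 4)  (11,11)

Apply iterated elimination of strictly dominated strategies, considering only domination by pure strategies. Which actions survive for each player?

P1 drop A (B beats it: P:8>7 Q:8>5 R:8>5 S:10>5)
P1 drop C (B beats it: P:8>3 Q:8>3 R:8>1 S:10>2)
P2 drop R (P beats it: B:10>7 D:9>4)
P1→{B,D} P2→{P,Q,S}

Remaining: P1:{B,D} P2:{P,Q,S}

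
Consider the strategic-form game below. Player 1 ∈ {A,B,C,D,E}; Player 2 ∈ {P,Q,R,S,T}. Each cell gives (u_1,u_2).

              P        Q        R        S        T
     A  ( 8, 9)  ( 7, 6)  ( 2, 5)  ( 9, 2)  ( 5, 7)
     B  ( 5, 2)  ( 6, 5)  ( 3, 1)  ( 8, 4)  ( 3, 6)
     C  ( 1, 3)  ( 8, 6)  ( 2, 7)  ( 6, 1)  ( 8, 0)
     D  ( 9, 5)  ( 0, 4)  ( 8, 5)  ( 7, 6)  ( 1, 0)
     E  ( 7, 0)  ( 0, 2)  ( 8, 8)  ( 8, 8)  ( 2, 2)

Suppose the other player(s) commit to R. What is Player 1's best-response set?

BR_1 = {D,E}

u_1(A vs R) = 2
u_1(B vs R) = 3
u_1(C vs R) = 2
u_1(D vs R) = 8
u_1(E vs R) = 8
max payoff 8 at {D,E}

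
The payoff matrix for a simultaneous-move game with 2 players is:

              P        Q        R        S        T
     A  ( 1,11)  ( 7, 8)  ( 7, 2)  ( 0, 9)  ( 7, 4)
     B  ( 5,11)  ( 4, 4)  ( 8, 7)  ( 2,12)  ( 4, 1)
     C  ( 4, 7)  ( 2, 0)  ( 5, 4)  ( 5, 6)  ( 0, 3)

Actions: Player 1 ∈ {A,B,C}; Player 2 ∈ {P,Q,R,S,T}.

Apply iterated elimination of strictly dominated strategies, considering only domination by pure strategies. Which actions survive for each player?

P2 drop Q (P beats it: A:11>8 B:11>4 C:7>0)
P2 drop R (P beats it: A:11>2 B:11>7 C:7>4)
P2 drop T (P beats it: A:11>4 B:11>1 C:7>3)
P1 drop A (B beats it: P:5>1 S:2>0)
P1→{B,C} P2→{P,S}

Remaining: P1:{B,C} P2:{P,S}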